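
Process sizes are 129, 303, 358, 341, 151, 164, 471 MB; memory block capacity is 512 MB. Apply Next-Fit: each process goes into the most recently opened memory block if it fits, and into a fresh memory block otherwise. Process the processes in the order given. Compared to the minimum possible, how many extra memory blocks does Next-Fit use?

1

Next-Fit: [129,303] [358] [341,151] [164] [471] → 5 memory blocks.
Total size 1917 MB; any packing needs at least ⌈1917/512⌉ = 4 memory blocks.
An optimal packing achieves that bound: [471] [358,151] [341,164] [303,129] → 4 memory blocks.
Excess: 5 − 4 = 1.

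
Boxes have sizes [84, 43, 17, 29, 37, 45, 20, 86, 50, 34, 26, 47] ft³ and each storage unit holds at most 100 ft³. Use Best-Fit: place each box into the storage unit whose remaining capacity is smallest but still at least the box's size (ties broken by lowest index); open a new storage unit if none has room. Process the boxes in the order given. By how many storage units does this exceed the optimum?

0

Best-Fit: [84] [43,17,29] [37,45] [20,50,26] [86] [34,47] → 6 storage units.
Total size 518 ft³; any packing needs at least ⌈518/100⌉ = 6 storage units.
So 6 is already optimal.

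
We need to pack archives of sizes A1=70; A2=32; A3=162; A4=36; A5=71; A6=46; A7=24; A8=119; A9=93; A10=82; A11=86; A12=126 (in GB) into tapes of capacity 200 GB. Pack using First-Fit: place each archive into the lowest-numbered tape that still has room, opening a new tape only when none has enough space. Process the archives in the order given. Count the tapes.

Put A1 (70 GB) in tape 1; 130 GB remain.
Put A2 (32 GB) in tape 1; 98 GB remain.
Put A3 (162 GB) in tape 2; 38 GB remain.
Put A4 (36 GB) in tape 1; 62 GB remain.
Put A5 (71 GB) in tape 3; 129 GB remain.
Put A6 (46 GB) in tape 1; 16 GB remain.
Put A7 (24 GB) in tape 2; 14 GB remain.
Put A8 (119 GB) in tape 3; 10 GB remain.
Put A9 (93 GB) in tape 4; 107 GB remain.
Put A10 (82 GB) in tape 4; 25 GB remain.
Put A11 (86 GB) in tape 5; 114 GB remain.
Put A12 (126 GB) in tape 6; 74 GB remain.
Final tapes: [70,32,36,46] [162,24] [71,119] [93,82] [86] [126].

6 tapes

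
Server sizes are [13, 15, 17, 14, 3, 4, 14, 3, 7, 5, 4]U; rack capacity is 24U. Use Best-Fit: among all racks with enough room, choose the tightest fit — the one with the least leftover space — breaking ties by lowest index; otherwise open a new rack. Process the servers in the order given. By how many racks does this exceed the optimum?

0

Best-Fit: [13] [15,3,5] [17,3,4] [14,7] [14,4] → 5 racks.
Total size 99U; any packing needs at least ⌈99/24⌉ = 5 racks.
So 5 is already optimal.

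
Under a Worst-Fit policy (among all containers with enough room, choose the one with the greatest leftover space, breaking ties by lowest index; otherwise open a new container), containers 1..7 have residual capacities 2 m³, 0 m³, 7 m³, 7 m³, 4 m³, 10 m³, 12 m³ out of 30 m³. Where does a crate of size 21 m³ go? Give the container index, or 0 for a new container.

No container has ≥ 21 m³ free, so a new container is opened.

0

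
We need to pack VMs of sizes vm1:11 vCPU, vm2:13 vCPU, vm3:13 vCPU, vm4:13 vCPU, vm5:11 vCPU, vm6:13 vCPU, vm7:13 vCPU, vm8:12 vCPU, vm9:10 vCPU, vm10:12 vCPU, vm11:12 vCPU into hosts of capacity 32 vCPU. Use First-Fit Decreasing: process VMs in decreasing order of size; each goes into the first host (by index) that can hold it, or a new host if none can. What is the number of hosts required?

5

Sorted descending: 13, 13, 13, 13, 13, 12, 12, 12, 11, 11, 10.
host 1: place 13 vCPU, 19 vCPU left
host 1: place 13 vCPU, 6 vCPU left
host 2: place 13 vCPU, 19 vCPU left
host 2: place 13 vCPU, 6 vCPU left
host 3: place 13 vCPU, 19 vCPU left
host 3: place 12 vCPU, 7 vCPU left
host 4: place 12 vCPU, 20 vCPU left
host 4: place 12 vCPU, 8 vCPU left
host 5: place 11 vCPU, 21 vCPU left
host 5: place 11 vCPU, 10 vCPU left
host 5: place 10 vCPU, 0 vCPU left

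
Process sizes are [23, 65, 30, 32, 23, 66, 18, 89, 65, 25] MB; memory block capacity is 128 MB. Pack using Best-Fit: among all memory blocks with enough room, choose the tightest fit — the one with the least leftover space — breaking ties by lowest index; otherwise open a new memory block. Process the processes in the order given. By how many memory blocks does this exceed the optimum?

0

Best-Fit: [23,65,30] [32,23,66] [18,89] [65,25] → 4 memory blocks.
Total size 436 MB; any packing needs at least ⌈436/128⌉ = 4 memory blocks.
So 4 is already optimal.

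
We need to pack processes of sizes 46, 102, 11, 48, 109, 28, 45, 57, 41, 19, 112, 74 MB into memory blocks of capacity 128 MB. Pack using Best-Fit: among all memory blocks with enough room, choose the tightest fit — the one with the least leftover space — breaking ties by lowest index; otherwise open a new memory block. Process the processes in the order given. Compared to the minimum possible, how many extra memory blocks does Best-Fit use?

Best-Fit: [46,48,28] [102,11] [109,19] [45,57] [41,74] [112] → 6 memory blocks.
Total size 692 MB; any packing needs at least ⌈692/128⌉ = 6 memory blocks.
So 6 is already optimal.

0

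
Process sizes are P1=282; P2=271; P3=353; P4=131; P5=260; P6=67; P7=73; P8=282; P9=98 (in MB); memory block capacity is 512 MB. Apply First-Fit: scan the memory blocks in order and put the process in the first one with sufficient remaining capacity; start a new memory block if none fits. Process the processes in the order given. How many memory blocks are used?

Put P1 (282 MB) in memory block 1; 230 MB remain.
Put P2 (271 MB) in memory block 2; 241 MB remain.
Put P3 (353 MB) in memory block 3; 159 MB remain.
Put P4 (131 MB) in memory block 1; 99 MB remain.
Put P5 (260 MB) in memory block 4; 252 MB remain.
Put P6 (67 MB) in memory block 1; 32 MB remain.
Put P7 (73 MB) in memory block 2; 168 MB remain.
Put P8 (282 MB) in memory block 5; 230 MB remain.
Put P9 (98 MB) in memory block 2; 70 MB remain.

5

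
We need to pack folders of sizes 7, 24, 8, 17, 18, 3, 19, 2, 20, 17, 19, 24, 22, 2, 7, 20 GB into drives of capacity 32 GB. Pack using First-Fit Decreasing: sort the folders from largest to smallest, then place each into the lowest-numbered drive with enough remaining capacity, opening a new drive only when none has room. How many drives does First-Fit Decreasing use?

Sorted descending: 24, 24, 22, 20, 20, 19, 19, 18, 17, 17, 8, 7, 7, 3, 2, 2.
24 GB → drive 1 (remaining 8 GB)
24 GB → drive 2 (remaining 8 GB)
22 GB → drive 3 (remaining 10 GB)
20 GB → drive 4 (remaining 12 GB)
20 GB → drive 5 (remaining 12 GB)
19 GB → drive 6 (remaining 13 GB)
19 GB → drive 7 (remaining 13 GB)
18 GB → drive 8 (remaining 14 GB)
17 GB → drive 9 (remaining 15 GB)
17 GB → drive 10 (remaining 15 GB)
8 GB → drive 1 (remaining 0 GB)
7 GB → drive 2 (remaining 1 GB)
7 GB → drive 3 (remaining 3 GB)
3 GB → drive 3 (remaining 0 GB)
2 GB → drive 4 (remaining 10 GB)
2 GB → drive 4 (remaining 8 GB)

10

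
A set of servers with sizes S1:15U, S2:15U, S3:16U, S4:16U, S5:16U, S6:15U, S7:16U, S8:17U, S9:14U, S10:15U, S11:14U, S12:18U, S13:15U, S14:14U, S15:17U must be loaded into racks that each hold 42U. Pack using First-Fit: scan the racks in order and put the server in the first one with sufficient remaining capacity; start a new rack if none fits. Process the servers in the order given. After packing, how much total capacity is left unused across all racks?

Put S1 (15U) in rack 1; 27U remain.
Put S2 (15U) in rack 1; 12U remain.
Put S3 (16U) in rack 2; 26U remain.
Put S4 (16U) in rack 2; 10U remain.
Put S5 (16U) in rack 3; 26U remain.
Put S6 (15U) in rack 3; 11U remain.
Put S7 (16U) in rack 4; 26U remain.
Put S8 (17U) in rack 4; 9U remain.
Put S9 (14U) in rack 5; 28U remain.
Put S10 (15U) in rack 5; 13U remain.
Put S11 (14U) in rack 6; 28U remain.
Put S12 (18U) in rack 6; 10U remain.
Put S13 (15U) in rack 7; 27U remain.
Put S14 (14U) in rack 7; 13U remain.
Put S15 (17U) in rack 8; 25U remain.
8 racks × 42U = 336U; used 233U; unused 103U.

103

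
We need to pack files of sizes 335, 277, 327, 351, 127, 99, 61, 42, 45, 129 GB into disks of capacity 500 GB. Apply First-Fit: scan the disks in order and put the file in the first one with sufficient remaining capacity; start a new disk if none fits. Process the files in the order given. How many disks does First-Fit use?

4 disks

disk 1: place 335 GB, 165 GB left
disk 2: place 277 GB, 223 GB left
disk 3: place 327 GB, 173 GB left
disk 4: place 351 GB, 149 GB left
disk 1: place 127 GB, 38 GB left
disk 2: place 99 GB, 124 GB left
disk 2: place 61 GB, 63 GB left
disk 2: place 42 GB, 21 GB left
disk 3: place 45 GB, 128 GB left
disk 4: place 129 GB, 20 GB left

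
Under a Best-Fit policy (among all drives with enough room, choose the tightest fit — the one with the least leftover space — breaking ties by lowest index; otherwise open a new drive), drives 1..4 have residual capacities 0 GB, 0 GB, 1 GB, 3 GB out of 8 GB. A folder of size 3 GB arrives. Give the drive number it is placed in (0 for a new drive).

Drives with room: drive 4 (3 GB).
Tightest fit is drive 4 with 3 GB free.

4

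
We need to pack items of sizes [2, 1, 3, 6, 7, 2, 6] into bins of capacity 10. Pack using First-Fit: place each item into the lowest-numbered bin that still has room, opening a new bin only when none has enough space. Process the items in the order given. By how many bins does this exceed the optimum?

First-Fit: [2,1,3,2] [6] [7] [6] → 4 bins.
Total size 27; any packing needs at least ⌈27/10⌉ = 3 bins.
An optimal packing achieves that bound: [7,3] [6,2,2] [6,1] → 3 bins.
Excess: 4 − 3 = 1.

1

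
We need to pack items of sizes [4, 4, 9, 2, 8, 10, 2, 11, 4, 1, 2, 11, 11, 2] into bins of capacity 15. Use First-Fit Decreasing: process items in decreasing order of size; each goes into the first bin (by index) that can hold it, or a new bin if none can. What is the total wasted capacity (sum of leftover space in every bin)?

Sorted descending: 11, 11, 11, 10, 9, 8, 4, 4, 4, 2, 2, 2, 2, 1.
Put 11 in bin 1; 4 remain.
Put 11 in bin 2; 4 remain.
Put 11 in bin 3; 4 remain.
Put 10 in bin 4; 5 remain.
Put 9 in bin 5; 6 remain.
Put 8 in bin 6; 7 remain.
Put 4 in bin 1; 0 remain.
Put 4 in bin 2; 0 remain.
Put 4 in bin 3; 0 remain.
Put 2 in bin 4; 3 remain.
Put 2 in bin 4; 1 remain.
Put 2 in bin 5; 4 remain.
Put 2 in bin 5; 2 remain.
Put 1 in bin 4; 0 remain.
6 bins × 15 = 90; used 81; unused 9.

9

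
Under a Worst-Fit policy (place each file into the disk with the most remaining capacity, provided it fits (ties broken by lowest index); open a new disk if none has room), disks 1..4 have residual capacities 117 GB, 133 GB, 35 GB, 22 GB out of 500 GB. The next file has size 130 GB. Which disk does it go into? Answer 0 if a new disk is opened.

2

Disks with room: disk 2 (133 GB).
Most room is disk 2 with 133 GB free.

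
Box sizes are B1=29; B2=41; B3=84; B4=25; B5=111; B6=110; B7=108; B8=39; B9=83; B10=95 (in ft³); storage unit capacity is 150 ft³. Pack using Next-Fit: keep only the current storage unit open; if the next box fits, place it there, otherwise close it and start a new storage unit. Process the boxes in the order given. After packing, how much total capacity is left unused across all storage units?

325

B1 (29 ft³) → storage unit 1 (remaining 121 ft³)
B2 (41 ft³) → storage unit 1 (remaining 80 ft³)
B3 (84 ft³) → storage unit 2 (remaining 66 ft³)
B4 (25 ft³) → storage unit 2 (remaining 41 ft³)
B5 (111 ft³) → storage unit 3 (remaining 39 ft³)
B6 (110 ft³) → storage unit 4 (remaining 40 ft³)
B7 (108 ft³) → storage unit 5 (remaining 42 ft³)
B8 (39 ft³) → storage unit 5 (remaining 3 ft³)
B9 (83 ft³) → storage unit 6 (remaining 67 ft³)
B10 (95 ft³) → storage unit 7 (remaining 55 ft³)
7 storage units × 150 ft³ = 1050 ft³; used 725 ft³; unused 325 ft³.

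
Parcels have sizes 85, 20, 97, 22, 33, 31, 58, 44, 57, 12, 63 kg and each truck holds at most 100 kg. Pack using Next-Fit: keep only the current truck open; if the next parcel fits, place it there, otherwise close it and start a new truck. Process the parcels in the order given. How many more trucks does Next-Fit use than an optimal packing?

2

Next-Fit: [85] [20] [97] [22,33,31] [58] [44] [57,12] [63] → 8 trucks.
Total size 522 kg; any packing needs at least ⌈522/100⌉ = 6 trucks.
An optimal packing achieves that bound: [97] [85,12] [63,33] [58,31] [57,22,20] [44] → 6 trucks.
Excess: 8 − 6 = 2.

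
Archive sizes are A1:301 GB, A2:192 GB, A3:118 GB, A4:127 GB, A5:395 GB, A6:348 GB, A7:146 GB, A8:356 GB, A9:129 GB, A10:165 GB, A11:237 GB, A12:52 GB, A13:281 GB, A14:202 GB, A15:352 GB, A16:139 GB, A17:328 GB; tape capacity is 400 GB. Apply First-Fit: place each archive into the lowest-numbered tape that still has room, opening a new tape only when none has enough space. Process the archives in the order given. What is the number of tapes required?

A1 (301 GB) → tape 1 (remaining 99 GB)
A2 (192 GB) → tape 2 (remaining 208 GB)
A3 (118 GB) → tape 2 (remaining 90 GB)
A4 (127 GB) → tape 3 (remaining 273 GB)
A5 (395 GB) → tape 4 (remaining 5 GB)
A6 (348 GB) → tape 5 (remaining 52 GB)
A7 (146 GB) → tape 3 (remaining 127 GB)
A8 (356 GB) → tape 6 (remaining 44 GB)
A9 (129 GB) → tape 7 (remaining 271 GB)
A10 (165 GB) → tape 7 (remaining 106 GB)
A11 (237 GB) → tape 8 (remaining 163 GB)
A12 (52 GB) → tape 1 (remaining 47 GB)
A13 (281 GB) → tape 9 (remaining 119 GB)
A14 (202 GB) → tape 10 (remaining 198 GB)
A15 (352 GB) → tape 11 (remaining 48 GB)
A16 (139 GB) → tape 8 (remaining 24 GB)
A17 (328 GB) → tape 12 (remaining 72 GB)

12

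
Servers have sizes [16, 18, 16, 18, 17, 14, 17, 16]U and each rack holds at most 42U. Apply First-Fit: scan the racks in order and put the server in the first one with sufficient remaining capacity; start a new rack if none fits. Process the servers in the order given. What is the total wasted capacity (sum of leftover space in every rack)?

36

rack 1: place 16U, 26U left
rack 1: place 18U, 8U left
rack 2: place 16U, 26U left
rack 2: place 18U, 8U left
rack 3: place 17U, 25U left
rack 3: place 14U, 11U left
rack 4: place 17U, 25U left
rack 4: place 16U, 9U left
4 racks × 42U = 168U; used 132U; unused 36U.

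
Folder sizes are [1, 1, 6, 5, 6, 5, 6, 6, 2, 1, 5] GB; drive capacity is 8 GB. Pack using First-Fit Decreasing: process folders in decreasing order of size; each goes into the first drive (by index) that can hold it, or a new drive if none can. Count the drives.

7

Sorted descending: 6, 6, 6, 6, 5, 5, 5, 2, 1, 1, 1.
drive 1: place 6 GB, 2 GB left
drive 2: place 6 GB, 2 GB left
drive 3: place 6 GB, 2 GB left
drive 4: place 6 GB, 2 GB left
drive 5: place 5 GB, 3 GB left
drive 6: place 5 GB, 3 GB left
drive 7: place 5 GB, 3 GB left
drive 1: place 2 GB, 0 GB left
drive 2: place 1 GB, 1 GB left
drive 2: place 1 GB, 0 GB left
drive 3: place 1 GB, 1 GB left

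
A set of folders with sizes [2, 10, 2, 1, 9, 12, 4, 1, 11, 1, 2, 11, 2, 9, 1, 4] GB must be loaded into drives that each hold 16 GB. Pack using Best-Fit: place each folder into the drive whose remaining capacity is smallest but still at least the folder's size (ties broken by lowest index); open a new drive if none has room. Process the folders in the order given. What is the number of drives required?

Put 2 GB in drive 1; 14 GB remain.
Put 10 GB in drive 1; 4 GB remain.
Put 2 GB in drive 1; 2 GB remain.
Put 1 GB in drive 1; 1 GB remain.
Put 9 GB in drive 2; 7 GB remain.
Put 12 GB in drive 3; 4 GB remain.
Put 4 GB in drive 3; 0 GB remain.
Put 1 GB in drive 1; 0 GB remain.
Put 11 GB in drive 4; 5 GB remain.
Put 1 GB in drive 4; 4 GB remain.
Put 2 GB in drive 4; 2 GB remain.
Put 11 GB in drive 5; 5 GB remain.
Put 2 GB in drive 4; 0 GB remain.
Put 9 GB in drive 6; 7 GB remain.
Put 1 GB in drive 5; 4 GB remain.
Put 4 GB in drive 5; 0 GB remain.
Final drives: [2,10,2,1,1] [9] [12,4] [11,1,2,2] [11,1,4] [9].

6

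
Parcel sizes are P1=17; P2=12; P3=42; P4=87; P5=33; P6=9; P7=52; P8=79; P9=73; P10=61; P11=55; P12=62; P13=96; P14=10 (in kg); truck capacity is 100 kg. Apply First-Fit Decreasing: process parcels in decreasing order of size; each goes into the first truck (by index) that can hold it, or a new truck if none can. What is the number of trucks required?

8

Sorted descending: 96, 87, 79, 73, 62, 61, 55, 52, 42, 33, 17, 12, 10, 9.
Put 96 kg in truck 1; 4 kg remain.
Put 87 kg in truck 2; 13 kg remain.
Put 79 kg in truck 3; 21 kg remain.
Put 73 kg in truck 4; 27 kg remain.
Put 62 kg in truck 5; 38 kg remain.
Put 61 kg in truck 6; 39 kg remain.
Put 55 kg in truck 7; 45 kg remain.
Put 52 kg in truck 8; 48 kg remain.
Put 42 kg in truck 7; 3 kg remain.
Put 33 kg in truck 5; 5 kg remain.
Put 17 kg in truck 3; 4 kg remain.
Put 12 kg in truck 2; 1 kg remain.
Put 10 kg in truck 4; 17 kg remain.
Put 9 kg in truck 4; 8 kg remain.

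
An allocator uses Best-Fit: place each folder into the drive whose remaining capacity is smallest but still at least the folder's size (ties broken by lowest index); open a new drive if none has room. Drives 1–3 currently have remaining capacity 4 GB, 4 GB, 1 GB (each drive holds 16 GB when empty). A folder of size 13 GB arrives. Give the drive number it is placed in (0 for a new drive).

No drive has ≥ 13 GB free, so a new drive is opened.

0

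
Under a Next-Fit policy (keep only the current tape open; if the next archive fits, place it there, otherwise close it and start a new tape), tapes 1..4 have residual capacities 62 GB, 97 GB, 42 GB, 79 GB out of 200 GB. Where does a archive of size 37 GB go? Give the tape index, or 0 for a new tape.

4

Next-Fit only looks at tape 4, which has 79 GB free.
37 GB fits there.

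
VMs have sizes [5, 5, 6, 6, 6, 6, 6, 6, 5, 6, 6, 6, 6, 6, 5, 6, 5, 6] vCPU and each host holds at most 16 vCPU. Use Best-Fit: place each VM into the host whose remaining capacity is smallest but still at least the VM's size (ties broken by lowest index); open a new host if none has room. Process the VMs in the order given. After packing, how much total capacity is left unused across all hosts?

25

Put 5 vCPU in host 1; 11 vCPU remain.
Put 5 vCPU in host 1; 6 vCPU remain.
Put 6 vCPU in host 1; 0 vCPU remain.
Put 6 vCPU in host 2; 10 vCPU remain.
Put 6 vCPU in host 2; 4 vCPU remain.
Put 6 vCPU in host 3; 10 vCPU remain.
Put 6 vCPU in host 3; 4 vCPU remain.
Put 6 vCPU in host 4; 10 vCPU remain.
Put 5 vCPU in host 4; 5 vCPU remain.
Put 6 vCPU in host 5; 10 vCPU remain.
Put 6 vCPU in host 5; 4 vCPU remain.
Put 6 vCPU in host 6; 10 vCPU remain.
Put 6 vCPU in host 6; 4 vCPU remain.
Put 6 vCPU in host 7; 10 vCPU remain.
Put 5 vCPU in host 4; 0 vCPU remain.
Put 6 vCPU in host 7; 4 vCPU remain.
Put 5 vCPU in host 8; 11 vCPU remain.
Put 6 vCPU in host 8; 5 vCPU remain.
8 hosts × 16 vCPU = 128 vCPU; used 103 vCPU; unused 25 vCPU.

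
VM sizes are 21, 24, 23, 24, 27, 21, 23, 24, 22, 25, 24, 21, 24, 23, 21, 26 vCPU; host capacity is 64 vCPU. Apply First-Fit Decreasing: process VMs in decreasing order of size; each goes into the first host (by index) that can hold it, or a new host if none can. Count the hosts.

Sorted descending: 27, 26, 25, 24, 24, 24, 24, 24, 23, 23, 23, 22, 21, 21, 21, 21.
27 vCPU → host 1 (remaining 37 vCPU)
26 vCPU → host 1 (remaining 11 vCPU)
25 vCPU → host 2 (remaining 39 vCPU)
24 vCPU → host 2 (remaining 15 vCPU)
24 vCPU → host 3 (remaining 40 vCPU)
24 vCPU → host 3 (remaining 16 vCPU)
24 vCPU → host 4 (remaining 40 vCPU)
24 vCPU → host 4 (remaining 16 vCPU)
23 vCPU → host 5 (remaining 41 vCPU)
23 vCPU → host 5 (remaining 18 vCPU)
23 vCPU → host 6 (remaining 41 vCPU)
22 vCPU → host 6 (remaining 19 vCPU)
21 vCPU → host 7 (remaining 43 vCPU)
21 vCPU → host 7 (remaining 22 vCPU)
21 vCPU → host 7 (remaining 1 vCPU)
21 vCPU → host 8 (remaining 43 vCPU)

8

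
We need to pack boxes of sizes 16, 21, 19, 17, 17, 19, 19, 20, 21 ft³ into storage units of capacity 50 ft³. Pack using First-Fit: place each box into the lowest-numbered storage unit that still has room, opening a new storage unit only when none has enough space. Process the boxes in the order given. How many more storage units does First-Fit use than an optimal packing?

First-Fit: [16,21] [19,17] [17,19] [19,20] [21] → 5 storage units.
Total size 169 ft³; any packing needs at least ⌈169/50⌉ = 4 storage units.
An optimal packing achieves that bound: [21,21] [20,19] [19,19] [17,17,16] → 4 storage units.
Excess: 5 − 4 = 1.

1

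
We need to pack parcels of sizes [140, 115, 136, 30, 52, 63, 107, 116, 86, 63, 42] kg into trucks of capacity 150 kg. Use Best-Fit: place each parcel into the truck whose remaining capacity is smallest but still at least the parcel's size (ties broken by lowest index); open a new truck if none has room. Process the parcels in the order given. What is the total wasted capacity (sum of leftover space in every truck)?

truck 1: place 140 kg, 10 kg left
truck 2: place 115 kg, 35 kg left
truck 3: place 136 kg, 14 kg left
truck 2: place 30 kg, 5 kg left
truck 4: place 52 kg, 98 kg left
truck 4: place 63 kg, 35 kg left
truck 5: place 107 kg, 43 kg left
truck 6: place 116 kg, 34 kg left
truck 7: place 86 kg, 64 kg left
truck 7: place 63 kg, 1 kg left
truck 5: place 42 kg, 1 kg left
7 trucks × 150 kg = 1050 kg; used 950 kg; unused 100 kg.

100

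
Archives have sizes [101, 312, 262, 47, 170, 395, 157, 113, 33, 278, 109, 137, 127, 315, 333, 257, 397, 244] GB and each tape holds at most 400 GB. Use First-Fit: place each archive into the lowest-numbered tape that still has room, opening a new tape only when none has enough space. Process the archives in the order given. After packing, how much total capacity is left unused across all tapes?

Put 101 GB in tape 1; 299 GB remain.
Put 312 GB in tape 2; 88 GB remain.
Put 262 GB in tape 1; 37 GB remain.
Put 47 GB in tape 2; 41 GB remain.
Put 170 GB in tape 3; 230 GB remain.
Put 395 GB in tape 4; 5 GB remain.
Put 157 GB in tape 3; 73 GB remain.
Put 113 GB in tape 5; 287 GB remain.
Put 33 GB in tape 1; 4 GB remain.
Put 278 GB in tape 5; 9 GB remain.
Put 109 GB in tape 6; 291 GB remain.
Put 137 GB in tape 6; 154 GB remain.
Put 127 GB in tape 6; 27 GB remain.
Put 315 GB in tape 7; 85 GB remain.
Put 333 GB in tape 8; 67 GB remain.
Put 257 GB in tape 9; 143 GB remain.
Put 397 GB in tape 10; 3 GB remain.
Put 244 GB in tape 11; 156 GB remain.
11 tapes × 400 GB = 4400 GB; used 3787 GB; unused 613 GB.

613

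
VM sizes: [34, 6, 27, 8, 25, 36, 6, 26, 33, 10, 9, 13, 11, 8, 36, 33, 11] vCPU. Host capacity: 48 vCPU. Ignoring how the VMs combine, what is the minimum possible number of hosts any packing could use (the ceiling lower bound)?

7

Total size = 34 + 6 + 27 + 8 + 25 + 36 + 6 + 26 + 33 + 10 + 9 + 13 + 11 + 8 + 36 + 33 + 11 = 332 vCPU.
⌈332 / 48⌉ = 7.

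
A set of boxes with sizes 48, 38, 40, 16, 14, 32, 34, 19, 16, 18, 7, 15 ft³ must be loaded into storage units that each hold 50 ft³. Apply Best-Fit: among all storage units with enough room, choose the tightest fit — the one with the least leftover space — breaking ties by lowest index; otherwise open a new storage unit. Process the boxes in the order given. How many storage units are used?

7

48 ft³ → storage unit 1 (remaining 2 ft³)
38 ft³ → storage unit 2 (remaining 12 ft³)
40 ft³ → storage unit 3 (remaining 10 ft³)
16 ft³ → storage unit 4 (remaining 34 ft³)
14 ft³ → storage unit 4 (remaining 20 ft³)
32 ft³ → storage unit 5 (remaining 18 ft³)
34 ft³ → storage unit 6 (remaining 16 ft³)
19 ft³ → storage unit 4 (remaining 1 ft³)
16 ft³ → storage unit 6 (remaining 0 ft³)
18 ft³ → storage unit 5 (remaining 0 ft³)
7 ft³ → storage unit 3 (remaining 3 ft³)
15 ft³ → storage unit 7 (remaining 35 ft³)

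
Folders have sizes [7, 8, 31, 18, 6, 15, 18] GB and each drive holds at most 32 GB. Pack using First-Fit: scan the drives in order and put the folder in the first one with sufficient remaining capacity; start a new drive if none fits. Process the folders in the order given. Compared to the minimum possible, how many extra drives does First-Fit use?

1

First-Fit: [7,8,6] [31] [18] [15] [18] → 5 drives.
Total size 103 GB; any packing needs at least ⌈103/32⌉ = 4 drives.
An optimal packing achieves that bound: [31] [18,8,6] [18,7] [15] → 4 drives.
Excess: 5 − 4 = 1.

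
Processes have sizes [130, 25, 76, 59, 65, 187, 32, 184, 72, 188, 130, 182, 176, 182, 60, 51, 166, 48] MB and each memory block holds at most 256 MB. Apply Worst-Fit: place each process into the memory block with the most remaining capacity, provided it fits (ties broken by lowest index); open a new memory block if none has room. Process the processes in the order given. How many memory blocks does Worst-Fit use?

130 MB → memory block 1 (remaining 126 MB)
25 MB → memory block 1 (remaining 101 MB)
76 MB → memory block 1 (remaining 25 MB)
59 MB → memory block 2 (remaining 197 MB)
65 MB → memory block 2 (remaining 132 MB)
187 MB → memory block 3 (remaining 69 MB)
32 MB → memory block 2 (remaining 100 MB)
184 MB → memory block 4 (remaining 72 MB)
72 MB → memory block 2 (remaining 28 MB)
188 MB → memory block 5 (remaining 68 MB)
130 MB → memory block 6 (remaining 126 MB)
182 MB → memory block 7 (remaining 74 MB)
176 MB → memory block 8 (remaining 80 MB)
182 MB → memory block 9 (remaining 74 MB)
60 MB → memory block 6 (remaining 66 MB)
51 MB → memory block 8 (remaining 29 MB)
166 MB → memory block 10 (remaining 90 MB)
48 MB → memory block 10 (remaining 42 MB)
Final memory blocks: [130,25,76] [59,65,32,72] [187] [184] [188] [130,60] [182] [176,51] [182] [166,48].

10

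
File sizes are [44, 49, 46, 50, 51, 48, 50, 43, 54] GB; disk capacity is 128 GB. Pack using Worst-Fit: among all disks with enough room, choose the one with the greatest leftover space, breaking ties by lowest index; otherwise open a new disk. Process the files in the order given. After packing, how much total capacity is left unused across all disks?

disk 1: place 44 GB, 84 GB left
disk 1: place 49 GB, 35 GB left
disk 2: place 46 GB, 82 GB left
disk 2: place 50 GB, 32 GB left
disk 3: place 51 GB, 77 GB left
disk 3: place 48 GB, 29 GB left
disk 4: place 50 GB, 78 GB left
disk 4: place 43 GB, 35 GB left
disk 5: place 54 GB, 74 GB left
5 disks × 128 GB = 640 GB; used 435 GB; unused 205 GB.

205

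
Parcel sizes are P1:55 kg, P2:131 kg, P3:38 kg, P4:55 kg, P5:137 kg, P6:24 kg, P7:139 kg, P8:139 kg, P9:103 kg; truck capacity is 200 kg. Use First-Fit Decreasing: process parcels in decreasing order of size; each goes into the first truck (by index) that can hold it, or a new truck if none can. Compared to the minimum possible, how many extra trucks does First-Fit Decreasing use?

0

First-Fit Decreasing: [139,55] [139,55] [137,38,24] [131] [103] → 5 trucks.
Total size 821 kg; any packing needs at least ⌈821/200⌉ = 5 trucks.
So 5 is already optimal.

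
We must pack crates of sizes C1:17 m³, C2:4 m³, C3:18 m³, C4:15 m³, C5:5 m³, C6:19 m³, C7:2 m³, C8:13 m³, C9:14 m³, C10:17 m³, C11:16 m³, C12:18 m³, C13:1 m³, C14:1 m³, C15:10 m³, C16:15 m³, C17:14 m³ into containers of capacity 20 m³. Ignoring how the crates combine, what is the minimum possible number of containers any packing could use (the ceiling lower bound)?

Total size = 17 + 4 + 18 + 15 + 5 + 19 + 2 + 13 + 14 + 17 + 16 + 18 + 1 + 1 + 10 + 15 + 14 = 199 m³.
⌈199 / 20⌉ = 10.

10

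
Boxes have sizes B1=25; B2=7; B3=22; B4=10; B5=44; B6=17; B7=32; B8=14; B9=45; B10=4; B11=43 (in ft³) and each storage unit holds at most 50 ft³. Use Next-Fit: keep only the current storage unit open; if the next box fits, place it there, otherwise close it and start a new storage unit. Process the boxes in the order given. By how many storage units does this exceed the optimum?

1

Next-Fit: [25,7] [22,10] [44] [17,32] [14] [45,4] [43] → 7 storage units.
Total size 263 ft³; any packing needs at least ⌈263/50⌉ = 6 storage units.
An optimal packing achieves that bound: [45,4] [44] [43,7] [32,17] [25,22] [14,10] → 6 storage units.
Excess: 7 − 6 = 1.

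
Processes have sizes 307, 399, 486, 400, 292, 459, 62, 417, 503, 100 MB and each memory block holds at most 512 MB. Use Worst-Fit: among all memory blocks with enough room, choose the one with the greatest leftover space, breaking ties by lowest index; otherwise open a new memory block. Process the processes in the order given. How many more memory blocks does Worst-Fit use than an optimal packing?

Worst-Fit: [307,100] [399] [486] [400] [292,62] [459] [417] [503] → 8 memory blocks.
8 processes exceed 256 MB (half the capacity), and no two of those can share a memory block, so at least 8 memory blocks are needed.
So 8 is already optimal.

0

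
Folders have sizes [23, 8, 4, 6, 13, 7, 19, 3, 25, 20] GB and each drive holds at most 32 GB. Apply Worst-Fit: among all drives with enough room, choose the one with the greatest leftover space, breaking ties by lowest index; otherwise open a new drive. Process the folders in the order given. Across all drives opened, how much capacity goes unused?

Put 23 GB in drive 1; 9 GB remain.
Put 8 GB in drive 1; 1 GB remain.
Put 4 GB in drive 2; 28 GB remain.
Put 6 GB in drive 2; 22 GB remain.
Put 13 GB in drive 2; 9 GB remain.
Put 7 GB in drive 2; 2 GB remain.
Put 19 GB in drive 3; 13 GB remain.
Put 3 GB in drive 3; 10 GB remain.
Put 25 GB in drive 4; 7 GB remain.
Put 20 GB in drive 5; 12 GB remain.
5 drives × 32 GB = 160 GB; used 128 GB; unused 32 GB.

32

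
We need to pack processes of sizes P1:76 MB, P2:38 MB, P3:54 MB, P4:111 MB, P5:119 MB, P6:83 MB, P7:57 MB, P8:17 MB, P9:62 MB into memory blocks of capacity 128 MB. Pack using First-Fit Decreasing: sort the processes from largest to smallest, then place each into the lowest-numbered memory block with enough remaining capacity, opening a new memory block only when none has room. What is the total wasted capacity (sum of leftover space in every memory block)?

151

Sorted descending: 119, 111, 83, 76, 62, 57, 54, 38, 17.
Put 119 MB in memory block 1; 9 MB remain.
Put 111 MB in memory block 2; 17 MB remain.
Put 83 MB in memory block 3; 45 MB remain.
Put 76 MB in memory block 4; 52 MB remain.
Put 62 MB in memory block 5; 66 MB remain.
Put 57 MB in memory block 5; 9 MB remain.
Put 54 MB in memory block 6; 74 MB remain.
Put 38 MB in memory block 3; 7 MB remain.
Put 17 MB in memory block 2; 0 MB remain.
6 memory blocks × 128 MB = 768 MB; used 617 MB; unused 151 MB.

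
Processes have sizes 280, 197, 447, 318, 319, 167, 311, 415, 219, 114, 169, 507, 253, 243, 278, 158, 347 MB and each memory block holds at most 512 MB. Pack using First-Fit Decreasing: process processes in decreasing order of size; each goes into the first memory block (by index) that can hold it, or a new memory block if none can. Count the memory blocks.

Sorted descending: 507, 447, 415, 347, 319, 318, 311, 280, 278, 253, 243, 219, 197, 169, 167, 158, 114.
507 MB → memory block 1 (remaining 5 MB)
447 MB → memory block 2 (remaining 65 MB)
415 MB → memory block 3 (remaining 97 MB)
347 MB → memory block 4 (remaining 165 MB)
319 MB → memory block 5 (remaining 193 MB)
318 MB → memory block 6 (remaining 194 MB)
311 MB → memory block 7 (remaining 201 MB)
280 MB → memory block 8 (remaining 232 MB)
278 MB → memory block 9 (remaining 234 MB)
253 MB → memory block 10 (remaining 259 MB)
243 MB → memory block 10 (remaining 16 MB)
219 MB → memory block 8 (remaining 13 MB)
197 MB → memory block 7 (remaining 4 MB)
169 MB → memory block 5 (remaining 24 MB)
167 MB → memory block 6 (remaining 27 MB)
158 MB → memory block 4 (remaining 7 MB)
114 MB → memory block 9 (remaining 120 MB)
Final memory blocks: [507] [447] [415] [347,158] [319,169] [318,167] [311,197] [280,219] [278,114] [253,243].

10 memory blocks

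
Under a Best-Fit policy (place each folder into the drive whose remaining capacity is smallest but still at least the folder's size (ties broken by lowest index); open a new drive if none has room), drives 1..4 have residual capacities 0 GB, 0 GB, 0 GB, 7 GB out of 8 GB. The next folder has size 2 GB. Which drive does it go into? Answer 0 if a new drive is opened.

4

Drives with room: drive 4 (7 GB).
Tightest fit is drive 4 with 7 GB free.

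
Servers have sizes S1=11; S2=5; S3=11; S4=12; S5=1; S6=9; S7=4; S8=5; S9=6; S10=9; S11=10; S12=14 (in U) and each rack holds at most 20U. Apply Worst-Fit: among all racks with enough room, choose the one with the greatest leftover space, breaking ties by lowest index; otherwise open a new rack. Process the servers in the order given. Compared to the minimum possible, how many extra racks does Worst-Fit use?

1

Worst-Fit: [11,5] [11,1,5] [12,6] [9,4] [9,10] [14] → 6 racks.
Total size 97U; any packing needs at least ⌈97/20⌉ = 5 racks.
An optimal packing achieves that bound: [14,6] [12,5,1] [11,9] [11,9] [10,5,4] → 5 racks.
Excess: 6 − 5 = 1.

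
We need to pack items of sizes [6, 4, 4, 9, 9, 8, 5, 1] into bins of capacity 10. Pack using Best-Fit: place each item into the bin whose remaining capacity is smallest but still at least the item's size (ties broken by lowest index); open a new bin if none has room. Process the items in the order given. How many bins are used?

bin 1: place 6, 4 left
bin 1: place 4, 0 left
bin 2: place 4, 6 left
bin 3: place 9, 1 left
bin 4: place 9, 1 left
bin 5: place 8, 2 left
bin 2: place 5, 1 left
bin 2: place 1, 0 left
Final bins: [6,4] [4,5,1] [9] [9] [8].

5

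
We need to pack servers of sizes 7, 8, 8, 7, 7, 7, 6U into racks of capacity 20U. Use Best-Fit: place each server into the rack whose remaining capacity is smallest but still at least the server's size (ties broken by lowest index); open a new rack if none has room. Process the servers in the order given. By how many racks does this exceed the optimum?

0

Best-Fit: [7,8] [8,7] [7,7,6] → 3 racks.
Total size 50U; any packing needs at least ⌈50/20⌉ = 3 racks.
So 3 is already optimal.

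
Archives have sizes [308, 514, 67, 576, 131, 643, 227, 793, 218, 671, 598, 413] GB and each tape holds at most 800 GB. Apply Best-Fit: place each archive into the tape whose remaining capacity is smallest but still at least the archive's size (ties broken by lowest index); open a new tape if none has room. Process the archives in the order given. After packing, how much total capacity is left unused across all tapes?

Put 308 GB in tape 1; 492 GB remain.
Put 514 GB in tape 2; 286 GB remain.
Put 67 GB in tape 2; 219 GB remain.
Put 576 GB in tape 3; 224 GB remain.
Put 131 GB in tape 2; 88 GB remain.
Put 643 GB in tape 4; 157 GB remain.
Put 227 GB in tape 1; 265 GB remain.
Put 793 GB in tape 5; 7 GB remain.
Put 218 GB in tape 3; 6 GB remain.
Put 671 GB in tape 6; 129 GB remain.
Put 598 GB in tape 7; 202 GB remain.
Put 413 GB in tape 8; 387 GB remain.
8 tapes × 800 GB = 6400 GB; used 5159 GB; unused 1241 GB.

1241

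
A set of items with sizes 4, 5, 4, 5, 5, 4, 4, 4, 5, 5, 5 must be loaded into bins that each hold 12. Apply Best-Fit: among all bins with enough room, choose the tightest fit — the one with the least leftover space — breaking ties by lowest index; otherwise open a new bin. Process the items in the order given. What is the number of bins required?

bin 1: place 4, 8 left
bin 1: place 5, 3 left
bin 2: place 4, 8 left
bin 2: place 5, 3 left
bin 3: place 5, 7 left
bin 3: place 4, 3 left
bin 4: place 4, 8 left
bin 4: place 4, 4 left
bin 5: place 5, 7 left
bin 5: place 5, 2 left
bin 6: place 5, 7 left

6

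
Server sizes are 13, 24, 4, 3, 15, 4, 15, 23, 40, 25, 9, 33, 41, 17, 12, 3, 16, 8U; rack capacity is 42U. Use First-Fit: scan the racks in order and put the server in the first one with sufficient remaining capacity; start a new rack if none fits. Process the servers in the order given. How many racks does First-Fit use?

rack 1: place 13U, 29U left
rack 1: place 24U, 5U left
rack 1: place 4U, 1U left
rack 2: place 3U, 39U left
rack 2: place 15U, 24U left
rack 2: place 4U, 20U left
rack 2: place 15U, 5U left
rack 3: place 23U, 19U left
rack 4: place 40U, 2U left
rack 5: place 25U, 17U left
rack 3: place 9U, 10U left
rack 6: place 33U, 9U left
rack 7: place 41U, 1U left
rack 5: place 17U, 0U left
rack 8: place 12U, 30U left
rack 2: place 3U, 2U left
rack 8: place 16U, 14U left
rack 3: place 8U, 2U left
Final racks: [13,24,4] [3,15,4,15,3] [23,9,8] [40] [25,17] [33] [41] [12,16].

8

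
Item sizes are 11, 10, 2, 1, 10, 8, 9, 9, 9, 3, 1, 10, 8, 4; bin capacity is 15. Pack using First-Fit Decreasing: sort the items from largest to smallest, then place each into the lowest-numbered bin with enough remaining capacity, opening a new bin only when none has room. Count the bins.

9

Sorted descending: 11, 10, 10, 10, 9, 9, 9, 8, 8, 4, 3, 2, 1, 1.
11 → bin 1 (remaining 4)
10 → bin 2 (remaining 5)
10 → bin 3 (remaining 5)
10 → bin 4 (remaining 5)
9 → bin 5 (remaining 6)
9 → bin 6 (remaining 6)
9 → bin 7 (remaining 6)
8 → bin 8 (remaining 7)
8 → bin 9 (remaining 7)
4 → bin 1 (remaining 0)
3 → bin 2 (remaining 2)
2 → bin 2 (remaining 0)
1 → bin 3 (remaining 4)
1 → bin 3 (remaining 3)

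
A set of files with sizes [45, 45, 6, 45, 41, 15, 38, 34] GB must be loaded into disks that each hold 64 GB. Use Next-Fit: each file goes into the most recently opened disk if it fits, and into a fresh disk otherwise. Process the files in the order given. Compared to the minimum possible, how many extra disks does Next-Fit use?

0

Next-Fit: [45] [45,6] [45] [41,15] [38] [34] → 6 disks.
6 files exceed 32 GB (half the capacity), and no two of those can share a disk, so at least 6 disks are needed.
So 6 is already optimal.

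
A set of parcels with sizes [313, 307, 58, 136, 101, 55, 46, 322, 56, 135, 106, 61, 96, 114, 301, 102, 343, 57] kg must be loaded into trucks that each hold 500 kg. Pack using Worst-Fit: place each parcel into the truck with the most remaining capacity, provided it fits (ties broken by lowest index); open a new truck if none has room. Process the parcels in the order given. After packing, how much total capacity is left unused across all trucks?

291

Put 313 kg in truck 1; 187 kg remain.
Put 307 kg in truck 2; 193 kg remain.
Put 58 kg in truck 2; 135 kg remain.
Put 136 kg in truck 1; 51 kg remain.
Put 101 kg in truck 2; 34 kg remain.
Put 55 kg in truck 3; 445 kg remain.
Put 46 kg in truck 3; 399 kg remain.
Put 322 kg in truck 3; 77 kg remain.
Put 56 kg in truck 3; 21 kg remain.
Put 135 kg in truck 4; 365 kg remain.
Put 106 kg in truck 4; 259 kg remain.
Put 61 kg in truck 4; 198 kg remain.
Put 96 kg in truck 4; 102 kg remain.
Put 114 kg in truck 5; 386 kg remain.
Put 301 kg in truck 5; 85 kg remain.
Put 102 kg in truck 4; 0 kg remain.
Put 343 kg in truck 6; 157 kg remain.
Put 57 kg in truck 6; 100 kg remain.
6 trucks × 500 kg = 3000 kg; used 2709 kg; unused 291 kg.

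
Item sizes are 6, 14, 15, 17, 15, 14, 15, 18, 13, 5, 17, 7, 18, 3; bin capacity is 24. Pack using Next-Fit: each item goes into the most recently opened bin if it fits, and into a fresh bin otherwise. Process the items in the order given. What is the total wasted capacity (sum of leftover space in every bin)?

bin 1: place 6, 18 left
bin 1: place 14, 4 left
bin 2: place 15, 9 left
bin 3: place 17, 7 left
bin 4: place 15, 9 left
bin 5: place 14, 10 left
bin 6: place 15, 9 left
bin 7: place 18, 6 left
bin 8: place 13, 11 left
bin 8: place 5, 6 left
bin 9: place 17, 7 left
bin 9: place 7, 0 left
bin 10: place 18, 6 left
bin 10: place 3, 3 left
10 bins × 24 = 240; used 177; unused 63.

63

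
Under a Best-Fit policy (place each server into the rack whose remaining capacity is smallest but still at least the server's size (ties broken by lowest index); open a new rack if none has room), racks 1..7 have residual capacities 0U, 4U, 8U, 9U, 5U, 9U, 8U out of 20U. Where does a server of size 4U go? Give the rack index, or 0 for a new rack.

2

Racks with room: rack 2 (4U), rack 3 (8U), rack 4 (9U), rack 5 (5U), rack 6 (9U), rack 7 (8U).
Tightest fit is rack 2 with 4U free.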